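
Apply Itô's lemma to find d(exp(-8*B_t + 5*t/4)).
d(exp(-8*B_t + 5*t/4)) = (133*exp(-8*B_t + 5*t/4)/4) dt + (-8*exp(-8*B_t + 5*t/4)) dB_t

Itô's formula for f(t, x): d f(t, B_t) = (f_t + (1/2) f_xx) dt + f_x dB_t. Compute partials of f(t, x) = exp(5*t/4 - 8*x):
  f_t(t,x)  = 5*exp(5*t/4 - 8*x)/4
  f_x(t,x)  = -8*exp(5*t/4 - 8*x)
  f_xx(t,x) = 64*exp(5*t/4 - 8*x)
Assemble drift = f_t + (1/2) f_xx = 133*exp(5*t/4 - 8*x)/4 and diffusion = f_x = -8*exp(5*t/4 - 8*x). Substituting x = B_t:
  d(exp(-8*B_t + 5*t/4)) = (133*exp(-8*B_t + 5*t/4)/4) dt + (-8*exp(-8*B_t + 5*t/4)) dB_t.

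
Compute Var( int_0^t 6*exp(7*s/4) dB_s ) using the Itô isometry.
Var = 72*exp(7*t/2)/7 - 72/7

The Itô integral of a deterministic integrand f(s) has mean 0 because each increment f(s) * (B_{s+ds} - B_s) has mean 0. By the Itô isometry:
  Var( int_0^t f(s) dB_s ) = E[ (int_0^t f(s) dB_s)^2 ] = int_0^t f(s)^2 ds.
Here f(s) = 6*exp(7*s/4), so f(s)^2 = 36*exp(7*s/2). Integrate:
  int_0^t (36*exp(7*s/2)) ds = 72*exp(7*t/2)/7 - 72/7.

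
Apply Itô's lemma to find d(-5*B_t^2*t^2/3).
d(-5*B_t^2*t^2/3) = (5*t*(-2*B_t^2 - t)/3) dt + (-10*B_t*t^2/3) dB_t

Itô's formula for f(t, x): d f(t, B_t) = (f_t + (1/2) f_xx) dt + f_x dB_t. Compute partials of f(t, x) = -5*t^2*x^2/3:
  f_t(t,x)  = -10*t*x^2/3
  f_x(t,x)  = -10*t^2*x/3
  f_xx(t,x) = -10*t^2/3
Assemble drift = f_t + (1/2) f_xx = 5*t*(-t - 2*x^2)/3 and diffusion = f_x = -10*t^2*x/3. Substituting x = B_t:
  d(-5*B_t^2*t^2/3) = (5*t*(-2*B_t^2 - t)/3) dt + (-10*B_t*t^2/3) dB_t.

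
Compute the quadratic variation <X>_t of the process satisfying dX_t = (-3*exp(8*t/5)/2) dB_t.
<X>_t = 45*exp(16*t/5)/64 - 45/64

For an Itô process dX_t = a(t) dt + b(t) dB_t, the quadratic variation is <X>_t = int_0^t b(s)^2 ds (the drift term does not contribute). Here b(s) = -3*exp(8*s/5)/2, so
  b(s)^2 = 9*exp(16*s/5)/4.
Integrating from 0 to t:
  <X>_t = int_0^t (9*exp(16*s/5)/4) ds = 45*exp(16*t/5)/64 - 45/64.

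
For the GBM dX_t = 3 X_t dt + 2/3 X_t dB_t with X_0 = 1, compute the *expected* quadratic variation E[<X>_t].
E[<X>_t] = 2*exp(58*t/9)/29 - 2/29

<X>_t = int_0^t ((2/3) * X_s)^2 ds. Taking expectation inside the integral: E[<X>_t] = (2/3)^2 * int_0^t E[X_s^2] ds. For GBM, E[X_s^2] = x_0^2 * exp((2 mu + sigma^2) s). Integrating:
  E[<X>_t] = (2/3)^2 * 1^2 * (exp((2*3 + (2/3)^2) t) - 1) / (2*3 + (2/3)^2)
           = (2/3)^2 * 1^2 * (exp((58/9) t) - 1) / (58/9) = 2*exp(58*t/9)/29 - 2/29.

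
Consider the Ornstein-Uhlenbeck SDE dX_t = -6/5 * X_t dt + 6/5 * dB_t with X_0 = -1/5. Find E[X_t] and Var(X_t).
E[X_t] = -exp(-6*t/5)/5; Var(X_t) = 3/5 - 3*exp(-12*t/5)/5

The OU SDE dX = -theta X dt + sigma dB admits the integrating factor exp(theta t): d(exp(theta t) X_t) = sigma exp(theta t) dB_t. Integrating from 0 to t:
  X_t = x_0 * exp(-theta t) + sigma * int_0^t exp(-theta (t-s)) dB_s.
The Itô integral has mean 0 and (by the Itô isometry) variance sigma^2 * int_0^t exp(-2 theta (t - s)) ds = sigma^2 * (1 - exp(-2 theta t)) / (2 theta).
With theta = 6/5, sigma = 6/5, x_0 = -1/5:
  E[X_t] = -1/5 * exp(-6/5 t) = -exp(-6*t/5)/5
  Var(X_t) = (6/5)^2 * (1 - exp(-2*6/5 t)) / (2 * 6/5) = 3/5 - 3*exp(-12*t/5)/5.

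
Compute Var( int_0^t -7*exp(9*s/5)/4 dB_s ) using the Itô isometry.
Var = 245*exp(18*t/5)/288 - 245/288

The Itô integral of a deterministic integrand f(s) has mean 0 because each increment f(s) * (B_{s+ds} - B_s) has mean 0. By the Itô isometry:
  Var( int_0^t f(s) dB_s ) = E[ (int_0^t f(s) dB_s)^2 ] = int_0^t f(s)^2 ds.
Here f(s) = -7*exp(9*s/5)/4, so f(s)^2 = 49*exp(18*s/5)/16. Integrate:
  int_0^t (49*exp(18*s/5)/16) ds = 245*exp(18*t/5)/288 - 245/288.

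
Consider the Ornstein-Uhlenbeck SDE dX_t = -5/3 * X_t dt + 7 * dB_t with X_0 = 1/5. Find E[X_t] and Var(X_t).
E[X_t] = exp(-5*t/3)/5; Var(X_t) = 147/10 - 147*exp(-10*t/3)/10

The OU SDE dX = -theta X dt + sigma dB admits the integrating factor exp(theta t): d(exp(theta t) X_t) = sigma exp(theta t) dB_t. Integrating from 0 to t:
  X_t = x_0 * exp(-theta t) + sigma * int_0^t exp(-theta (t-s)) dB_s.
The Itô integral has mean 0 and (by the Itô isometry) variance sigma^2 * int_0^t exp(-2 theta (t - s)) ds = sigma^2 * (1 - exp(-2 theta t)) / (2 theta).
With theta = 5/3, sigma = 7, x_0 = 1/5:
  E[X_t] = 1/5 * exp(-5/3 t) = exp(-5*t/3)/5
  Var(X_t) = (7)^2 * (1 - exp(-2*5/3 t)) / (2 * 5/3) = 147/10 - 147*exp(-10*t/3)/10.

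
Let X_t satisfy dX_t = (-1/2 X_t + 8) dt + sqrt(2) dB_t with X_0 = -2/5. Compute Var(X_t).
Var(X_t) = 2 - 2*exp(-t)

The variance V(t) = Var(X_t) satisfies V'(t) = 2 a V(t) + c^2 with V(0) = 0 (drift coefficient is linear in X, diffusion is constant). With a = -1/2, c = sqrt(2), the solution is
  V(t) = (c^2 / (2 a)) * (exp(2 a t) - 1)
       = (sqrt(2)^2 / (2*(-1/2))) * (exp((-1) t) - 1)
       = 2 - 2*exp(-t).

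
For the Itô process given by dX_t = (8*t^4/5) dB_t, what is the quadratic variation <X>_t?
<X>_t = 64*t^9/225

For an Itô process dX_t = a(t) dt + b(t) dB_t, the quadratic variation is <X>_t = int_0^t b(s)^2 ds (the drift term does not contribute). Here b(s) = 8*s^4/5, so
  b(s)^2 = 64*s^8/25.
Integrating from 0 to t:
  <X>_t = int_0^t (64*s^8/25) ds = 64*t^9/225.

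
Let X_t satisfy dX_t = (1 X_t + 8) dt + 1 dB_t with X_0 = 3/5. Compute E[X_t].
E[X_t] = 43*exp(t)/5 - 8

Taking expectations and using E[dB_t] = 0, the mean m(t) = E[X_t] satisfies the ODE m'(t) = a m(t) + b with m(0) = x_0. With a = 1, b = 8, x_0 = 3/5, the solution is
  m(t) = x_0 * exp(a t) + (b/a) * (exp(a t) - 1)
       = (3/5) * exp(1 t) + (8/1) * (exp(1 t) - 1)
       = 43*exp(t)/5 - 8.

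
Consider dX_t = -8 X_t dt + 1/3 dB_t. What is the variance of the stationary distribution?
lim Var(X_t) = 1/144

The OU SDE dX = -theta X dt + sigma dB admits the integrating factor exp(theta t): d(exp(theta t) X_t) = sigma exp(theta t) dB_t. Integrating from 0 to t gives X_t = x_0 * exp(-theta t) + sigma * int_0^t exp(-theta (t-s)) dB_s for any initial x_0. The Itô integral has variance (by the Itô isometry) sigma^2 * int_0^t exp(-2 theta (t - s)) ds = sigma^2 * (1 - exp(-2 theta t)) / (2 theta), independent of x_0.
With theta = 8, sigma = 1/3:
  Var(X_t) = (1/3)^2 * (1 - exp(-2*8 t)) / (2 * 8) = 1/144 - exp(-16*t)/144.
As t -> infinity, exp(-2*8 t) -> 0, so the stationary variance is sigma^2 / (2 theta) = 1/144.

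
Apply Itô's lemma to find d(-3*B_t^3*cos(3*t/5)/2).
d(-3*B_t^3*cos(3*t/5)/2) = (9*B_t*(B_t^2*sin(3*t/5) - 5*cos(3*t/5))/10) dt + (-9*B_t^2*cos(3*t/5)/2) dB_t

Itô's formula for f(t, x): d f(t, B_t) = (f_t + (1/2) f_xx) dt + f_x dB_t. Compute partials of f(t, x) = -3*x^3*cos(3*t/5)/2:
  f_t(t,x)  = 9*x^3*sin(3*t/5)/10
  f_x(t,x)  = -9*x^2*cos(3*t/5)/2
  f_xx(t,x) = -9*x*cos(3*t/5)
Assemble drift = f_t + (1/2) f_xx = 9*x*(x^2*sin(3*t/5) - 5*cos(3*t/5))/10 and diffusion = f_x = -9*x^2*cos(3*t/5)/2. Substituting x = B_t:
  d(-3*B_t^3*cos(3*t/5)/2) = (9*B_t*(B_t^2*sin(3*t/5) - 5*cos(3*t/5))/10) dt + (-9*B_t^2*cos(3*t/5)/2) dB_t.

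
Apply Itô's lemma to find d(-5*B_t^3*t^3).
d(-5*B_t^3*t^3) = (15*B_t*t^2*(-B_t^2 - t)) dt + (-15*B_t^2*t^3) dB_t

Itô's formula for f(t, x): d f(t, B_t) = (f_t + (1/2) f_xx) dt + f_x dB_t. Compute partials of f(t, x) = -5*t^3*x^3:
  f_t(t,x)  = -15*t^2*x^3
  f_x(t,x)  = -15*t^3*x^2
  f_xx(t,x) = -30*t^3*x
Assemble drift = f_t + (1/2) f_xx = 15*t^2*x*(-t - x^2) and diffusion = f_x = -15*t^3*x^2. Substituting x = B_t:
  d(-5*B_t^3*t^3) = (15*B_t*t^2*(-B_t^2 - t)) dt + (-15*B_t^2*t^3) dB_t.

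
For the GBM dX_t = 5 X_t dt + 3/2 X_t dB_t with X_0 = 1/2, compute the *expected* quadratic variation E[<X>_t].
E[<X>_t] = 9*exp(49*t/4)/196 - 9/196

<X>_t = int_0^t ((3/2) * X_s)^2 ds. Taking expectation inside the integral: E[<X>_t] = (3/2)^2 * int_0^t E[X_s^2] ds. For GBM, E[X_s^2] = x_0^2 * exp((2 mu + sigma^2) s). Integrating:
  E[<X>_t] = (3/2)^2 * (1/2)^2 * (exp((2*5 + (3/2)^2) t) - 1) / (2*5 + (3/2)^2)
           = (3/2)^2 * (1/2)^2 * (exp((49/4) t) - 1) / (49/4) = 9*exp(49*t/4)/196 - 9/196.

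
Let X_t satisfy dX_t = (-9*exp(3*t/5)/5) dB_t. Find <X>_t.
<X>_t = 27*exp(6*t/5)/10 - 27/10

For an Itô process dX_t = a(t) dt + b(t) dB_t, the quadratic variation is <X>_t = int_0^t b(s)^2 ds (the drift term does not contribute). Here b(s) = -9*exp(3*s/5)/5, so
  b(s)^2 = 81*exp(6*s/5)/25.
Integrating from 0 to t:
  <X>_t = int_0^t (81*exp(6*s/5)/25) ds = 27*exp(6*t/5)/10 - 27/10.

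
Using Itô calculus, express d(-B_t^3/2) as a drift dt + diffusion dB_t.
d(-B_t^3/2) = (-3*B_t/2) dt + (-3*B_t^2/2) dB_t

Itô's formula for f(B_t) gives d f(B_t) = f'(B_t) dB_t + (1/2) f''(B_t) dt. Compute derivatives of f(x) = -x^3/2:
  f'(x)  = -3*x^2/2
  f''(x) = -3*x
Substitute x = B_t and multiply the f'' term by 1/2:
  drift     = (1/2) * (-3*x) evaluated at B_t = -3*B_t/2
  diffusion = (-3*x^2/2) evaluated at B_t = -3*B_t^2/2
Therefore d(-B_t^3/2) = (-3*B_t/2) dt + (-3*B_t^2/2) dB_t.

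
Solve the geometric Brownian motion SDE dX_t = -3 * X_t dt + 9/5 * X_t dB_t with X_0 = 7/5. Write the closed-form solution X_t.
X_t = 7/5 * exp((-231/50) * t + (9/5) * B_t)

For GBM dX = mu X dt + sigma X dB with X_0 = x_0, apply Itô to Y = log X: dY = (mu - sigma^2/2) dt + sigma dB, so Y_t = log(x_0) + (mu - sigma^2/2) t + sigma B_t and hence X_t = x_0 * exp((mu - sigma^2/2) t + sigma B_t).
With mu = -3, sigma = 9/5, x_0 = 7/5, this gives:
  X_t = 7/5 * exp((-231/50) * t + (9/5) * B_t).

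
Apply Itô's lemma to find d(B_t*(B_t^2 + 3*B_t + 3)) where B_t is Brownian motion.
d(B_t*(B_t^2 + 3*B_t + 3)) = (3*B_t + 3) dt + (3*B_t^2 + 6*B_t + 3) dB_t

Itô's formula for f(B_t) gives d f(B_t) = f'(B_t) dB_t + (1/2) f''(B_t) dt. Compute derivatives of f(x) = x*(x^2 + 3*x + 3):
  f'(x)  = 3*x^2 + 6*x + 3
  f''(x) = 6*x + 6
Substitute x = B_t and multiply the f'' term by 1/2:
  drift     = (1/2) * (6*x + 6) evaluated at B_t = 3*B_t + 3
  diffusion = (3*x^2 + 6*x + 3) evaluated at B_t = 3*B_t^2 + 6*B_t + 3
Therefore d(B_t*(B_t^2 + 3*B_t + 3)) = (3*B_t + 3) dt + (3*B_t^2 + 6*B_t + 3) dB_t.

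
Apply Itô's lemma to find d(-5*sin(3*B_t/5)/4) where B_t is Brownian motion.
d(-5*sin(3*B_t/5)/4) = (9*sin(3*B_t/5)/40) dt + (-3*cos(3*B_t/5)/4) dB_t

Itô's formula for f(B_t) gives d f(B_t) = f'(B_t) dB_t + (1/2) f''(B_t) dt. Compute derivatives of f(x) = -5*sin(3*x/5)/4:
  f'(x)  = -3*cos(3*x/5)/4
  f''(x) = 9*sin(3*x/5)/20
Substitute x = B_t and multiply the f'' term by 1/2:
  drift     = (1/2) * (9*sin(3*x/5)/20) evaluated at B_t = 9*sin(3*B_t/5)/40
  diffusion = (-3*cos(3*x/5)/4) evaluated at B_t = -3*cos(3*B_t/5)/4
Therefore d(-5*sin(3*B_t/5)/4) = (9*sin(3*B_t/5)/40) dt + (-3*cos(3*B_t/5)/4) dB_t.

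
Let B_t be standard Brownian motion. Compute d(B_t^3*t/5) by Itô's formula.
d(B_t^3*t/5) = (B_t*(B_t^2 + 3*t)/5) dt + (3*B_t^2*t/5) dB_t

Itô's formula for f(t, x): d f(t, B_t) = (f_t + (1/2) f_xx) dt + f_x dB_t. Compute partials of f(t, x) = t*x^3/5:
  f_t(t,x)  = x^3/5
  f_x(t,x)  = 3*t*x^2/5
  f_xx(t,x) = 6*t*x/5
Assemble drift = f_t + (1/2) f_xx = x*(3*t + x^2)/5 and diffusion = f_x = 3*t*x^2/5. Substituting x = B_t:
  d(B_t^3*t/5) = (B_t*(B_t^2 + 3*t)/5) dt + (3*B_t^2*t/5) dB_t.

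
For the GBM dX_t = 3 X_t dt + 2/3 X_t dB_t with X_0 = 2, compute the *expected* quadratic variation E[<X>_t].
E[<X>_t] = 8*exp(58*t/9)/29 - 8/29

<X>_t = int_0^t ((2/3) * X_s)^2 ds. Taking expectation inside the integral: E[<X>_t] = (2/3)^2 * int_0^t E[X_s^2] ds. For GBM, E[X_s^2] = x_0^2 * exp((2 mu + sigma^2) s). Integrating:
  E[<X>_t] = (2/3)^2 * 2^2 * (exp((2*3 + (2/3)^2) t) - 1) / (2*3 + (2/3)^2)
           = (2/3)^2 * 2^2 * (exp((58/9) t) - 1) / (58/9) = 8*exp(58*t/9)/29 - 8/29.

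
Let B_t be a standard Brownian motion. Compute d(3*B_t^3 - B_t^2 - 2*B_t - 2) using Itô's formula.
d(3*B_t^3 - B_t^2 - 2*B_t - 2) = (9*B_t - 1) dt + (9*B_t^2 - 2*B_t - 2) dB_t

Itô's formula for f(B_t) gives d f(B_t) = f'(B_t) dB_t + (1/2) f''(B_t) dt. Compute derivatives of f(x) = 3*x^3 - x^2 - 2*x - 2:
  f'(x)  = 9*x^2 - 2*x - 2
  f''(x) = 18*x - 2
Substitute x = B_t and multiply the f'' term by 1/2:
  drift     = (1/2) * (18*x - 2) evaluated at B_t = 9*B_t - 1
  diffusion = (9*x^2 - 2*x - 2) evaluated at B_t = 9*B_t^2 - 2*B_t - 2
Therefore d(3*B_t^3 - B_t^2 - 2*B_t - 2) = (9*B_t - 1) dt + (9*B_t^2 - 2*B_t - 2) dB_t.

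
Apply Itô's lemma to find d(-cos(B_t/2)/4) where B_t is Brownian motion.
d(-cos(B_t/2)/4) = (cos(B_t/2)/32) dt + (sin(B_t/2)/8) dB_t

Itô's formula for f(B_t) gives d f(B_t) = f'(B_t) dB_t + (1/2) f''(B_t) dt. Compute derivatives of f(x) = -cos(x/2)/4:
  f'(x)  = sin(x/2)/8
  f''(x) = cos(x/2)/16
Substitute x = B_t and multiply the f'' term by 1/2:
  drift     = (1/2) * (cos(x/2)/16) evaluated at B_t = cos(B_t/2)/32
  diffusion = (sin(x/2)/8) evaluated at B_t = sin(B_t/2)/8
Therefore d(-cos(B_t/2)/4) = (cos(B_t/2)/32) dt + (sin(B_t/2)/8) dB_t.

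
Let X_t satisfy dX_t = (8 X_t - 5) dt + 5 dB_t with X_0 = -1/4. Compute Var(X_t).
Var(X_t) = 25*exp(16*t)/16 - 25/16

The variance V(t) = Var(X_t) satisfies V'(t) = 2 a V(t) + c^2 with V(0) = 0 (drift coefficient is linear in X, diffusion is constant). With a = 8, c = 5, the solution is
  V(t) = (c^2 / (2 a)) * (exp(2 a t) - 1)
       = (5^2 / (2*8)) * (exp(16 t) - 1)
       = 25*exp(16*t)/16 - 25/16.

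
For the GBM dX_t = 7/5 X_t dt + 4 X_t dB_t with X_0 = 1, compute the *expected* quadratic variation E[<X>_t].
E[<X>_t] = 40*exp(94*t/5)/47 - 40/47

<X>_t = int_0^t (4 * X_s)^2 ds. Taking expectation inside the integral: E[<X>_t] = 4^2 * int_0^t E[X_s^2] ds. For GBM, E[X_s^2] = x_0^2 * exp((2 mu + sigma^2) s). Integrating:
  E[<X>_t] = 4^2 * 1^2 * (exp((2*(7/5) + 4^2) t) - 1) / (2*(7/5) + 4^2)
           = 4^2 * 1^2 * (exp((94/5) t) - 1) / (94/5) = 40*exp(94*t/5)/47 - 40/47.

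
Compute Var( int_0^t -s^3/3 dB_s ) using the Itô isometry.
Var = t^7/63

The Itô integral of a deterministic integrand f(s) has mean 0 because each increment f(s) * (B_{s+ds} - B_s) has mean 0. By the Itô isometry:
  Var( int_0^t f(s) dB_s ) = E[ (int_0^t f(s) dB_s)^2 ] = int_0^t f(s)^2 ds.
Here f(s) = -s^3/3, so f(s)^2 = s^6/9. Integrate:
  int_0^t (s^6/9) ds = t^7/63.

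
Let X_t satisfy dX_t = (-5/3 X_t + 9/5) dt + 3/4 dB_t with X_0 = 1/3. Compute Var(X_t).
Var(X_t) = 27/160 - 27*exp(-10*t/3)/160

The variance V(t) = Var(X_t) satisfies V'(t) = 2 a V(t) + c^2 with V(0) = 0 (drift coefficient is linear in X, diffusion is constant). With a = -5/3, c = 3/4, the solution is
  V(t) = (c^2 / (2 a)) * (exp(2 a t) - 1)
       = ((3/4)^2 / (2*(-5/3))) * (exp((-10/3) t) - 1)
       = 27/160 - 27*exp(-10*t/3)/160.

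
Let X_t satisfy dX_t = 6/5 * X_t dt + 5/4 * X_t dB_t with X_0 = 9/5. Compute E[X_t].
E[X_t] = 9*exp(6*t/5)/5

For GBM dX = mu X dt + sigma X dB with X_0 = x_0, apply Itô to Y = log X: dY = (mu - sigma^2/2) dt + sigma dB, so Y_t = log(x_0) + (mu - sigma^2/2) t + sigma B_t and hence X_t = x_0 * exp((mu - sigma^2/2) t + sigma B_t).
With mu = 6/5, sigma = 5/4, x_0 = 9/5, this gives:
  X_t = 9/5 * exp((67/160) * t + (5/4) * B_t).
Since sigma*B_t ~ Normal(0, sigma^2 t), E[exp(sigma*B_t)] = exp(sigma^2 t / 2); so E[X_t] = x_0 * exp((mu - sigma^2/2) t) * exp(sigma^2 t / 2) = x_0 * exp(mu t) = 9*exp(6*t/5)/5.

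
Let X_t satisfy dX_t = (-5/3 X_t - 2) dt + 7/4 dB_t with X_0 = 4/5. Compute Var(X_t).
Var(X_t) = 147/160 - 147*exp(-10*t/3)/160

The variance V(t) = Var(X_t) satisfies V'(t) = 2 a V(t) + c^2 with V(0) = 0 (drift coefficient is linear in X, diffusion is constant). With a = -5/3, c = 7/4, the solution is
  V(t) = (c^2 / (2 a)) * (exp(2 a t) - 1)
       = ((7/4)^2 / (2*(-5/3))) * (exp((-10/3) t) - 1)
       = 147/160 - 147*exp(-10*t/3)/160.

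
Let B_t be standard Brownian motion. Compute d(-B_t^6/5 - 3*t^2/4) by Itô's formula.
d(-B_t^6/5 - 3*t^2/4) = (-3*B_t^4 - 3*t/2) dt + (-6*B_t^5/5) dB_t

Itô's formula for f(t, x): d f(t, B_t) = (f_t + (1/2) f_xx) dt + f_x dB_t. Compute partials of f(t, x) = -3*t^2/4 - x^6/5:
  f_t(t,x)  = -3*t/2
  f_x(t,x)  = -6*x^5/5
  f_xx(t,x) = -6*x^4
Assemble drift = f_t + (1/2) f_xx = -3*t/2 - 3*x^4 and diffusion = f_x = -6*x^5/5. Substituting x = B_t:
  d(-B_t^6/5 - 3*t^2/4) = (-3*B_t^4 - 3*t/2) dt + (-6*B_t^5/5) dB_t.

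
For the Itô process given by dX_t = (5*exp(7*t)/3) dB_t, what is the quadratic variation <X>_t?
<X>_t = 25*exp(14*t)/126 - 25/126

For an Itô process dX_t = a(t) dt + b(t) dB_t, the quadratic variation is <X>_t = int_0^t b(s)^2 ds (the drift term does not contribute). Here b(s) = 5*exp(7*s)/3, so
  b(s)^2 = 25*exp(14*s)/9.
Integrating from 0 to t:
  <X>_t = int_0^t (25*exp(14*s)/9) ds = 25*exp(14*t)/126 - 25/126.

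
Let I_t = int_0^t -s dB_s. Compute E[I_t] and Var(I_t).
E[I_t] = 0; Var(I_t) = t^3/3

The Itô integral of a deterministic integrand f(s) has mean 0 because each increment f(s) * (B_{s+ds} - B_s) has mean 0. By the Itô isometry:
  Var( int_0^t f(s) dB_s ) = E[ (int_0^t f(s) dB_s)^2 ] = int_0^t f(s)^2 ds.
Here f(s) = -s, so f(s)^2 = s^2. Integrate:
  int_0^t (s^2) ds = t^3/3.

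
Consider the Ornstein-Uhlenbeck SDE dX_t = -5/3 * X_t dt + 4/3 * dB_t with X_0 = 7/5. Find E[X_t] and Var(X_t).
E[X_t] = 7*exp(-5*t/3)/5; Var(X_t) = 8/15 - 8*exp(-10*t/3)/15

The OU SDE dX = -theta X dt + sigma dB admits the integrating factor exp(theta t): d(exp(theta t) X_t) = sigma exp(theta t) dB_t. Integrating from 0 to t:
  X_t = x_0 * exp(-theta t) + sigma * int_0^t exp(-theta (t-s)) dB_s.
The Itô integral has mean 0 and (by the Itô isometry) variance sigma^2 * int_0^t exp(-2 theta (t - s)) ds = sigma^2 * (1 - exp(-2 theta t)) / (2 theta).
With theta = 5/3, sigma = 4/3, x_0 = 7/5:
  E[X_t] = 7/5 * exp(-5/3 t) = 7*exp(-5*t/3)/5
  Var(X_t) = (4/3)^2 * (1 - exp(-2*5/3 t)) / (2 * 5/3) = 8/15 - 8*exp(-10*t/3)/15.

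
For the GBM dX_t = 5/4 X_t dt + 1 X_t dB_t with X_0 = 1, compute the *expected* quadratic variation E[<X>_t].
E[<X>_t] = 2*exp(7*t/2)/7 - 2/7

<X>_t = int_0^t (1 * X_s)^2 ds. Taking expectation inside the integral: E[<X>_t] = 1^2 * int_0^t E[X_s^2] ds. For GBM, E[X_s^2] = x_0^2 * exp((2 mu + sigma^2) s). Integrating:
  E[<X>_t] = 1^2 * 1^2 * (exp((2*(5/4) + 1^2) t) - 1) / (2*(5/4) + 1^2)
           = 1^2 * 1^2 * (exp((7/2) t) - 1) / (7/2) = 2*exp(7*t/2)/7 - 2/7.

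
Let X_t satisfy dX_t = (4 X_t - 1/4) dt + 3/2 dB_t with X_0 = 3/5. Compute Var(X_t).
Var(X_t) = 9*exp(8*t)/32 - 9/32

The variance V(t) = Var(X_t) satisfies V'(t) = 2 a V(t) + c^2 with V(0) = 0 (drift coefficient is linear in X, diffusion is constant). With a = 4, c = 3/2, the solution is
  V(t) = (c^2 / (2 a)) * (exp(2 a t) - 1)
       = ((3/2)^2 / (2*4)) * (exp(8 t) - 1)
       = 9*exp(8*t)/32 - 9/32.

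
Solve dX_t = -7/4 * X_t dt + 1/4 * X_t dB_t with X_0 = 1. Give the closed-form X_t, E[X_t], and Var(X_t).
X_t = 1 * exp((-57/32) t + (1/4) B_t); E[X_t] = exp(-7*t/4); Var(X_t) = (exp(t/16) - 1)*exp(-7*t/2)

For GBM dX = mu X dt + sigma X dB with X_0 = x_0, apply Itô to Y = log X: dY = (mu - sigma^2/2) dt + sigma dB, so Y_t = log(x_0) + (mu - sigma^2/2) t + sigma B_t and hence X_t = x_0 * exp((mu - sigma^2/2) t + sigma B_t).
With mu = -7/4, sigma = 1/4, x_0 = 1, this gives:
  X_t = 1 * exp((-57/32) * t + (1/4) * B_t).
Since sigma*B_t ~ Normal(0, sigma^2 t), E[exp(sigma*B_t)] = exp(sigma^2 t / 2); so E[X_t] = x_0 * exp((mu - sigma^2/2) t) * exp(sigma^2 t / 2) = x_0 * exp(mu t) = exp(-7*t/4).
Var(X_t) = E[X_t^2] - (E[X_t])^2 = x_0^2 * exp(2 mu t) * (exp(sigma^2 t) - 1) = (exp(t/16) - 1)*exp(-7*t/2).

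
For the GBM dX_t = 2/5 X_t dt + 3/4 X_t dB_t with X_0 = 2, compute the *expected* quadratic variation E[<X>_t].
E[<X>_t] = 180*exp(109*t/80)/109 - 180/109

<X>_t = int_0^t ((3/4) * X_s)^2 ds. Taking expectation inside the integral: E[<X>_t] = (3/4)^2 * int_0^t E[X_s^2] ds. For GBM, E[X_s^2] = x_0^2 * exp((2 mu + sigma^2) s). Integrating:
  E[<X>_t] = (3/4)^2 * 2^2 * (exp((2*(2/5) + (3/4)^2) t) - 1) / (2*(2/5) + (3/4)^2)
           = (3/4)^2 * 2^2 * (exp((109/80) t) - 1) / (109/80) = 180*exp(109*t/80)/109 - 180/109.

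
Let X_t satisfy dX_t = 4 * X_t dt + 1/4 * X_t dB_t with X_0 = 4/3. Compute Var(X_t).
Var(X_t) = 16*(exp(t/16) - 1)*exp(8*t)/9

For GBM dX = mu X dt + sigma X dB with X_0 = x_0, apply Itô to Y = log X: dY = (mu - sigma^2/2) dt + sigma dB, so Y_t = log(x_0) + (mu - sigma^2/2) t + sigma B_t and hence X_t = x_0 * exp((mu - sigma^2/2) t + sigma B_t).
With mu = 4, sigma = 1/4, x_0 = 4/3, this gives:
  X_t = 4/3 * exp((127/32) * t + (1/4) * B_t).
Since sigma*B_t ~ Normal(0, sigma^2 t), E[exp(sigma*B_t)] = exp(sigma^2 t / 2); so E[X_t] = x_0 * exp((mu - sigma^2/2) t) * exp(sigma^2 t / 2) = x_0 * exp(mu t) = 4*exp(4*t)/3.
Var(X_t) = E[X_t^2] - (E[X_t])^2 = x_0^2 * exp(2 mu t) * (exp(sigma^2 t) - 1) = 16*(exp(t/16) - 1)*exp(8*t)/9.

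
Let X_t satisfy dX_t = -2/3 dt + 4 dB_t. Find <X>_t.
<X>_t = 16*t

For an Itô process dX_t = a(t) dt + b(t) dB_t, the quadratic variation is <X>_t = int_0^t b(s)^2 ds (the drift term does not contribute). Here b(s) = 4, so
  b(s)^2 = 16.
Integrating from 0 to t:
  <X>_t = int_0^t (16) ds = 16*t.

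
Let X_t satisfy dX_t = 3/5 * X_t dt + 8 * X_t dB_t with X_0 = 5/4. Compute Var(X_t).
Var(X_t) = 25*(exp(64*t) - 1)*exp(6*t/5)/16

For GBM dX = mu X dt + sigma X dB with X_0 = x_0, apply Itô to Y = log X: dY = (mu - sigma^2/2) dt + sigma dB, so Y_t = log(x_0) + (mu - sigma^2/2) t + sigma B_t and hence X_t = x_0 * exp((mu - sigma^2/2) t + sigma B_t).
With mu = 3/5, sigma = 8, x_0 = 5/4, this gives:
  X_t = 5/4 * exp((-157/5) * t + (8) * B_t).
Since sigma*B_t ~ Normal(0, sigma^2 t), E[exp(sigma*B_t)] = exp(sigma^2 t / 2); so E[X_t] = x_0 * exp((mu - sigma^2/2) t) * exp(sigma^2 t / 2) = x_0 * exp(mu t) = 5*exp(3*t/5)/4.
Var(X_t) = E[X_t^2] - (E[X_t])^2 = x_0^2 * exp(2 mu t) * (exp(sigma^2 t) - 1) = 25*(exp(64*t) - 1)*exp(6*t/5)/16.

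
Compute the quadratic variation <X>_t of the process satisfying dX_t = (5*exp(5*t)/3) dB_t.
<X>_t = 5*exp(10*t)/18 - 5/18

For an Itô process dX_t = a(t) dt + b(t) dB_t, the quadratic variation is <X>_t = int_0^t b(s)^2 ds (the drift term does not contribute). Here b(s) = 5*exp(5*s)/3, so
  b(s)^2 = 25*exp(10*s)/9.
Integrating from 0 to t:
  <X>_t = int_0^t (25*exp(10*s)/9) ds = 5*exp(10*t)/18 - 5/18.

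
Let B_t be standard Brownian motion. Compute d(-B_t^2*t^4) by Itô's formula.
d(-B_t^2*t^4) = (t^3*(-4*B_t^2 - t)) dt + (-2*B_t*t^4) dB_t

Itô's formula for f(t, x): d f(t, B_t) = (f_t + (1/2) f_xx) dt + f_x dB_t. Compute partials of f(t, x) = -t^4*x^2:
  f_t(t,x)  = -4*t^3*x^2
  f_x(t,x)  = -2*t^4*x
  f_xx(t,x) = -2*t^4
Assemble drift = f_t + (1/2) f_xx = t^3*(-t - 4*x^2) and diffusion = f_x = -2*t^4*x. Substituting x = B_t:
  d(-B_t^2*t^4) = (t^3*(-4*B_t^2 - t)) dt + (-2*B_t*t^4) dB_t.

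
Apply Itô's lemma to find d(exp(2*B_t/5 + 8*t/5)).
d(exp(2*B_t/5 + 8*t/5)) = (42*exp(2*B_t/5 + 8*t/5)/25) dt + (2*exp(2*B_t/5 + 8*t/5)/5) dB_t

Itô's formula for f(t, x): d f(t, B_t) = (f_t + (1/2) f_xx) dt + f_x dB_t. Compute partials of f(t, x) = exp(8*t/5 + 2*x/5):
  f_t(t,x)  = 8*exp(8*t/5 + 2*x/5)/5
  f_x(t,x)  = 2*exp(8*t/5 + 2*x/5)/5
  f_xx(t,x) = 4*exp(8*t/5 + 2*x/5)/25
Assemble drift = f_t + (1/2) f_xx = 42*exp(8*t/5 + 2*x/5)/25 and diffusion = f_x = 2*exp(8*t/5 + 2*x/5)/5. Substituting x = B_t:
  d(exp(2*B_t/5 + 8*t/5)) = (42*exp(2*B_t/5 + 8*t/5)/25) dt + (2*exp(2*B_t/5 + 8*t/5)/5) dB_t.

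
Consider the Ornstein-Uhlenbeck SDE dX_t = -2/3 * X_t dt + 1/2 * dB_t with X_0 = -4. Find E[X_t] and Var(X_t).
E[X_t] = -4*exp(-2*t/3); Var(X_t) = 3/16 - 3*exp(-4*t/3)/16

The OU SDE dX = -theta X dt + sigma dB admits the integrating factor exp(theta t): d(exp(theta t) X_t) = sigma exp(theta t) dB_t. Integrating from 0 to t:
  X_t = x_0 * exp(-theta t) + sigma * int_0^t exp(-theta (t-s)) dB_s.
The Itô integral has mean 0 and (by the Itô isometry) variance sigma^2 * int_0^t exp(-2 theta (t - s)) ds = sigma^2 * (1 - exp(-2 theta t)) / (2 theta).
With theta = 2/3, sigma = 1/2, x_0 = -4:
  E[X_t] = -4 * exp(-2/3 t) = -4*exp(-2*t/3)
  Var(X_t) = (1/2)^2 * (1 - exp(-2*2/3 t)) / (2 * 2/3) = 3/16 - 3*exp(-4*t/3)/16.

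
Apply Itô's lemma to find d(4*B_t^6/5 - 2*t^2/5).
d(4*B_t^6/5 - 2*t^2/5) = (12*B_t^4 - 4*t/5) dt + (24*B_t^5/5) dB_t

Itô's formula for f(t, x): d f(t, B_t) = (f_t + (1/2) f_xx) dt + f_x dB_t. Compute partials of f(t, x) = -2*t^2/5 + 4*x^6/5:
  f_t(t,x)  = -4*t/5
  f_x(t,x)  = 24*x^5/5
  f_xx(t,x) = 24*x^4
Assemble drift = f_t + (1/2) f_xx = -4*t/5 + 12*x^4 and diffusion = f_x = 24*x^5/5. Substituting x = B_t:
  d(4*B_t^6/5 - 2*t^2/5) = (12*B_t^4 - 4*t/5) dt + (24*B_t^5/5) dB_t.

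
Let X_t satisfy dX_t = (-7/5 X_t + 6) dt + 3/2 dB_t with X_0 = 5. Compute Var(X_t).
Var(X_t) = 45/56 - 45*exp(-14*t/5)/56

The variance V(t) = Var(X_t) satisfies V'(t) = 2 a V(t) + c^2 with V(0) = 0 (drift coefficient is linear in X, diffusion is constant). With a = -7/5, c = 3/2, the solution is
  V(t) = (c^2 / (2 a)) * (exp(2 a t) - 1)
       = ((3/2)^2 / (2*(-7/5))) * (exp((-14/5) t) - 1)
       = 45/56 - 45*exp(-14*t/5)/56.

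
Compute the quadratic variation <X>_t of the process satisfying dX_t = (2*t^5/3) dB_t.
<X>_t = 4*t^11/99

For an Itô process dX_t = a(t) dt + b(t) dB_t, the quadratic variation is <X>_t = int_0^t b(s)^2 ds (the drift term does not contribute). Here b(s) = 2*s^5/3, so
  b(s)^2 = 4*s^10/9.
Integrating from 0 to t:
  <X>_t = int_0^t (4*s^10/9) ds = 4*t^11/99.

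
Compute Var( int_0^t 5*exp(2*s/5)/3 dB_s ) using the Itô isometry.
Var = 125*exp(4*t/5)/36 - 125/36

The Itô integral of a deterministic integrand f(s) has mean 0 because each increment f(s) * (B_{s+ds} - B_s) has mean 0. By the Itô isometry:
  Var( int_0^t f(s) dB_s ) = E[ (int_0^t f(s) dB_s)^2 ] = int_0^t f(s)^2 ds.
Here f(s) = 5*exp(2*s/5)/3, so f(s)^2 = 25*exp(4*s/5)/9. Integrate:
  int_0^t (25*exp(4*s/5)/9) ds = 125*exp(4*t/5)/36 - 125/36.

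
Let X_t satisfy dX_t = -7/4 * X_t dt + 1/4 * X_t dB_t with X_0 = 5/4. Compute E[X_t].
E[X_t] = 5*exp(-7*t/4)/4

For GBM dX = mu X dt + sigma X dB with X_0 = x_0, apply Itô to Y = log X: dY = (mu - sigma^2/2) dt + sigma dB, so Y_t = log(x_0) + (mu - sigma^2/2) t + sigma B_t and hence X_t = x_0 * exp((mu - sigma^2/2) t + sigma B_t).
With mu = -7/4, sigma = 1/4, x_0 = 5/4, this gives:
  X_t = 5/4 * exp((-57/32) * t + (1/4) * B_t).
Since sigma*B_t ~ Normal(0, sigma^2 t), E[exp(sigma*B_t)] = exp(sigma^2 t / 2); so E[X_t] = x_0 * exp((mu - sigma^2/2) t) * exp(sigma^2 t / 2) = x_0 * exp(mu t) = 5*exp(-7*t/4)/4.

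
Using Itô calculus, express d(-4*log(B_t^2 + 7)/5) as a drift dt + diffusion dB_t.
d(-4*log(B_t^2 + 7)/5) = (4*(B_t^2 - 7)/(5*(B_t^2 + 7)^2)) dt + (-8*B_t/(5*B_t^2 + 35)) dB_t

Itô's formula for f(B_t) gives d f(B_t) = f'(B_t) dB_t + (1/2) f''(B_t) dt. Compute derivatives of f(x) = -4*log(x^2 + 7)/5:
  f'(x)  = -8*x/(5*x^2 + 35)
  f''(x) = 8*(x^2 - 7)/(5*(x^2 + 7)^2)
Substitute x = B_t and multiply the f'' term by 1/2:
  drift     = (1/2) * (8*(x^2 - 7)/(5*(x^2 + 7)^2)) evaluated at B_t = 4*(B_t^2 - 7)/(5*(B_t^2 + 7)^2)
  diffusion = (-8*x/(5*x^2 + 35)) evaluated at B_t = -8*B_t/(5*B_t^2 + 35)
Therefore d(-4*log(B_t^2 + 7)/5) = (4*(B_t^2 - 7)/(5*(B_t^2 + 7)^2)) dt + (-8*B_t/(5*B_t^2 + 35)) dB_t.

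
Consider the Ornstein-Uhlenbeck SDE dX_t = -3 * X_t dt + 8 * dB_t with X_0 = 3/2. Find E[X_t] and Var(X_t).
E[X_t] = 3*exp(-3*t)/2; Var(X_t) = 32/3 - 32*exp(-6*t)/3

The OU SDE dX = -theta X dt + sigma dB admits the integrating factor exp(theta t): d(exp(theta t) X_t) = sigma exp(theta t) dB_t. Integrating from 0 to t:
  X_t = x_0 * exp(-theta t) + sigma * int_0^t exp(-theta (t-s)) dB_s.
The Itô integral has mean 0 and (by the Itô isometry) variance sigma^2 * int_0^t exp(-2 theta (t - s)) ds = sigma^2 * (1 - exp(-2 theta t)) / (2 theta).
With theta = 3, sigma = 8, x_0 = 3/2:
  E[X_t] = 3/2 * exp(-3 t) = 3*exp(-3*t)/2
  Var(X_t) = (8)^2 * (1 - exp(-2*3 t)) / (2 * 3) = 32/3 - 32*exp(-6*t)/3.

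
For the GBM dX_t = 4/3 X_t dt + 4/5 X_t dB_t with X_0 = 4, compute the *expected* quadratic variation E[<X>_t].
E[<X>_t] = 96*exp(248*t/75)/31 - 96/31

<X>_t = int_0^t ((4/5) * X_s)^2 ds. Taking expectation inside the integral: E[<X>_t] = (4/5)^2 * int_0^t E[X_s^2] ds. For GBM, E[X_s^2] = x_0^2 * exp((2 mu + sigma^2) s). Integrating:
  E[<X>_t] = (4/5)^2 * 4^2 * (exp((2*(4/3) + (4/5)^2) t) - 1) / (2*(4/3) + (4/5)^2)
           = (4/5)^2 * 4^2 * (exp((248/75) t) - 1) / (248/75) = 96*exp(248*t/75)/31 - 96/31.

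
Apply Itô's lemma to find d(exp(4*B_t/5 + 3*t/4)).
d(exp(4*B_t/5 + 3*t/4)) = (107*exp(4*B_t/5 + 3*t/4)/100) dt + (4*exp(4*B_t/5 + 3*t/4)/5) dB_t

Itô's formula for f(t, x): d f(t, B_t) = (f_t + (1/2) f_xx) dt + f_x dB_t. Compute partials of f(t, x) = exp(3*t/4 + 4*x/5):
  f_t(t,x)  = 3*exp(3*t/4 + 4*x/5)/4
  f_x(t,x)  = 4*exp(3*t/4 + 4*x/5)/5
  f_xx(t,x) = 16*exp(3*t/4 + 4*x/5)/25
Assemble drift = f_t + (1/2) f_xx = 107*exp(3*t/4 + 4*x/5)/100 and diffusion = f_x = 4*exp(3*t/4 + 4*x/5)/5. Substituting x = B_t:
  d(exp(4*B_t/5 + 3*t/4)) = (107*exp(4*B_t/5 + 3*t/4)/100) dt + (4*exp(4*B_t/5 + 3*t/4)/5) dB_t.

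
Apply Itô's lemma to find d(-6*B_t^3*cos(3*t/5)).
d(-6*B_t^3*cos(3*t/5)) = (18*B_t*(B_t^2*sin(3*t/5) - 5*cos(3*t/5))/5) dt + (-18*B_t^2*cos(3*t/5)) dB_t

Itô's formula for f(t, x): d f(t, B_t) = (f_t + (1/2) f_xx) dt + f_x dB_t. Compute partials of f(t, x) = -6*x^3*cos(3*t/5):
  f_t(t,x)  = 18*x^3*sin(3*t/5)/5
  f_x(t,x)  = -18*x^2*cos(3*t/5)
  f_xx(t,x) = -36*x*cos(3*t/5)
Assemble drift = f_t + (1/2) f_xx = 18*x*(x^2*sin(3*t/5) - 5*cos(3*t/5))/5 and diffusion = f_x = -18*x^2*cos(3*t/5). Substituting x = B_t:
  d(-6*B_t^3*cos(3*t/5)) = (18*B_t*(B_t^2*sin(3*t/5) - 5*cos(3*t/5))/5) dt + (-18*B_t^2*cos(3*t/5)) dB_t.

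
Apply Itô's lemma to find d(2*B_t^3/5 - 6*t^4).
d(2*B_t^3/5 - 6*t^4) = (6*B_t/5 - 24*t^3) dt + (6*B_t^2/5) dB_t

Itô's formula for f(t, x): d f(t, B_t) = (f_t + (1/2) f_xx) dt + f_x dB_t. Compute partials of f(t, x) = -6*t^4 + 2*x^3/5:
  f_t(t,x)  = -24*t^3
  f_x(t,x)  = 6*x^2/5
  f_xx(t,x) = 12*x/5
Assemble drift = f_t + (1/2) f_xx = -24*t^3 + 6*x/5 and diffusion = f_x = 6*x^2/5. Substituting x = B_t:
  d(2*B_t^3/5 - 6*t^4) = (6*B_t/5 - 24*t^3) dt + (6*B_t^2/5) dB_t.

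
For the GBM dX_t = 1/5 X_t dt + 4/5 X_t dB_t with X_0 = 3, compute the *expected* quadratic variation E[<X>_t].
E[<X>_t] = 72*exp(26*t/25)/13 - 72/13

<X>_t = int_0^t ((4/5) * X_s)^2 ds. Taking expectation inside the integral: E[<X>_t] = (4/5)^2 * int_0^t E[X_s^2] ds. For GBM, E[X_s^2] = x_0^2 * exp((2 mu + sigma^2) s). Integrating:
  E[<X>_t] = (4/5)^2 * 3^2 * (exp((2*(1/5) + (4/5)^2) t) - 1) / (2*(1/5) + (4/5)^2)
           = (4/5)^2 * 3^2 * (exp((26/25) t) - 1) / (26/25) = 72*exp(26*t/25)/13 - 72/13.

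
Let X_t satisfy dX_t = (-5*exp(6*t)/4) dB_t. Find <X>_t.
<X>_t = 25*exp(12*t)/192 - 25/192

For an Itô process dX_t = a(t) dt + b(t) dB_t, the quadratic variation is <X>_t = int_0^t b(s)^2 ds (the drift term does not contribute). Here b(s) = -5*exp(6*s)/4, so
  b(s)^2 = 25*exp(12*s)/16.
Integrating from 0 to t:
  <X>_t = int_0^t (25*exp(12*s)/16) ds = 25*exp(12*t)/192 - 25/192.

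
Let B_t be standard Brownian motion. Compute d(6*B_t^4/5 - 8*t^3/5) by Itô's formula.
d(6*B_t^4/5 - 8*t^3/5) = (36*B_t^2/5 - 24*t^2/5) dt + (24*B_t^3/5) dB_t

Itô's formula for f(t, x): d f(t, B_t) = (f_t + (1/2) f_xx) dt + f_x dB_t. Compute partials of f(t, x) = -8*t^3/5 + 6*x^4/5:
  f_t(t,x)  = -24*t^2/5
  f_x(t,x)  = 24*x^3/5
  f_xx(t,x) = 72*x^2/5
Assemble drift = f_t + (1/2) f_xx = -24*t^2/5 + 36*x^2/5 and diffusion = f_x = 24*x^3/5. Substituting x = B_t:
  d(6*B_t^4/5 - 8*t^3/5) = (36*B_t^2/5 - 24*t^2/5) dt + (24*B_t^3/5) dB_t.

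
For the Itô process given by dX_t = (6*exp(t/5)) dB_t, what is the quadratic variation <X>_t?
<X>_t = 90*exp(2*t/5) - 90

For an Itô process dX_t = a(t) dt + b(t) dB_t, the quadratic variation is <X>_t = int_0^t b(s)^2 ds (the drift term does not contribute). Here b(s) = 6*exp(s/5), so
  b(s)^2 = 36*exp(2*s/5).
Integrating from 0 to t:
  <X>_t = int_0^t (36*exp(2*s/5)) ds = 90*exp(2*t/5) - 90.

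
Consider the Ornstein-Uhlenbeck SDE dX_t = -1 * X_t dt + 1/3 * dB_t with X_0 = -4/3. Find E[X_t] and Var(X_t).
E[X_t] = -4*exp(-t)/3; Var(X_t) = 1/18 - exp(-2*t)/18

The OU SDE dX = -theta X dt + sigma dB admits the integrating factor exp(theta t): d(exp(theta t) X_t) = sigma exp(theta t) dB_t. Integrating from 0 to t:
  X_t = x_0 * exp(-theta t) + sigma * int_0^t exp(-theta (t-s)) dB_s.
The Itô integral has mean 0 and (by the Itô isometry) variance sigma^2 * int_0^t exp(-2 theta (t - s)) ds = sigma^2 * (1 - exp(-2 theta t)) / (2 theta).
With theta = 1, sigma = 1/3, x_0 = -4/3:
  E[X_t] = -4/3 * exp(-1 t) = -4*exp(-t)/3
  Var(X_t) = (1/3)^2 * (1 - exp(-2*1 t)) / (2 * 1) = 1/18 - exp(-2*t)/18.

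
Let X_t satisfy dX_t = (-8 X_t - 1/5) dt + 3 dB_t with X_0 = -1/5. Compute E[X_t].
E[X_t] = -1/40 - 7*exp(-8*t)/40

Taking expectations and using E[dB_t] = 0, the mean m(t) = E[X_t] satisfies the ODE m'(t) = a m(t) + b with m(0) = x_0. With a = -8, b = -1/5, x_0 = -1/5, the solution is
  m(t) = x_0 * exp(a t) + (b/a) * (exp(a t) - 1)
       = (-1/5) * exp((-8) t) + ((-1/5)/(-8)) * (exp((-8) t) - 1)
       = -1/40 - 7*exp(-8*t)/40.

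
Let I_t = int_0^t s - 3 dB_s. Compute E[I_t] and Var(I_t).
E[I_t] = 0; Var(I_t) = t*(t^2 - 9*t + 27)/3

The Itô integral of a deterministic integrand f(s) has mean 0 because each increment f(s) * (B_{s+ds} - B_s) has mean 0. By the Itô isometry:
  Var( int_0^t f(s) dB_s ) = E[ (int_0^t f(s) dB_s)^2 ] = int_0^t f(s)^2 ds.
Here f(s) = s - 3, so f(s)^2 = (s - 3)^2. Integrate:
  int_0^t ((s - 3)^2) ds = t*(t^2 - 9*t + 27)/3.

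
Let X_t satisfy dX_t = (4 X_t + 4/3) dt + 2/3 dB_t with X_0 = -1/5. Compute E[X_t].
E[X_t] = 2*exp(4*t)/15 - 1/3

Taking expectations and using E[dB_t] = 0, the mean m(t) = E[X_t] satisfies the ODE m'(t) = a m(t) + b with m(0) = x_0. With a = 4, b = 4/3, x_0 = -1/5, the solution is
  m(t) = x_0 * exp(a t) + (b/a) * (exp(a t) - 1)
       = (-1/5) * exp(4 t) + ((4/3)/4) * (exp(4 t) - 1)
       = 2*exp(4*t)/15 - 1/3.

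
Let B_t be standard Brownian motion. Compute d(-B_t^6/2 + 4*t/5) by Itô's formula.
d(-B_t^6/2 + 4*t/5) = (4/5 - 15*B_t^4/2) dt + (-3*B_t^5) dB_t

Itô's formula for f(t, x): d f(t, B_t) = (f_t + (1/2) f_xx) dt + f_x dB_t. Compute partials of f(t, x) = 4*t/5 - x^6/2:
  f_t(t,x)  = 4/5
  f_x(t,x)  = -3*x^5
  f_xx(t,x) = -15*x^4
Assemble drift = f_t + (1/2) f_xx = 4/5 - 15*x^4/2 and diffusion = f_x = -3*x^5. Substituting x = B_t:
  d(-B_t^6/2 + 4*t/5) = (4/5 - 15*B_t^4/2) dt + (-3*B_t^5) dB_t.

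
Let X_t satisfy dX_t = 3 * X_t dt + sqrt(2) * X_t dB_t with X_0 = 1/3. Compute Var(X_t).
Var(X_t) = (exp(2*t) - 1)*exp(6*t)/9

For GBM dX = mu X dt + sigma X dB with X_0 = x_0, apply Itô to Y = log X: dY = (mu - sigma^2/2) dt + sigma dB, so Y_t = log(x_0) + (mu - sigma^2/2) t + sigma B_t and hence X_t = x_0 * exp((mu - sigma^2/2) t + sigma B_t).
With mu = 3, sigma = sqrt(2), x_0 = 1/3, this gives:
  X_t = 1/3 * exp((2) * t + (sqrt(2)) * B_t).
Since sigma*B_t ~ Normal(0, sigma^2 t), E[exp(sigma*B_t)] = exp(sigma^2 t / 2); so E[X_t] = x_0 * exp((mu - sigma^2/2) t) * exp(sigma^2 t / 2) = x_0 * exp(mu t) = exp(3*t)/3.
Var(X_t) = E[X_t^2] - (E[X_t])^2 = x_0^2 * exp(2 mu t) * (exp(sigma^2 t) - 1) = (exp(2*t) - 1)*exp(6*t)/9.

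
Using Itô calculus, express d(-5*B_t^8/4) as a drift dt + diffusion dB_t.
d(-5*B_t^8/4) = (-35*B_t^6) dt + (-10*B_t^7) dB_t

Itô's formula for f(B_t) gives d f(B_t) = f'(B_t) dB_t + (1/2) f''(B_t) dt. Compute derivatives of f(x) = -5*x^8/4:
  f'(x)  = -10*x^7
  f''(x) = -70*x^6
Substitute x = B_t and multiply the f'' term by 1/2:
  drift     = (1/2) * (-70*x^6) evaluated at B_t = -35*B_t^6
  diffusion = (-10*x^7) evaluated at B_t = -10*B_t^7
Therefore d(-5*B_t^8/4) = (-35*B_t^6) dt + (-10*B_t^7) dB_t.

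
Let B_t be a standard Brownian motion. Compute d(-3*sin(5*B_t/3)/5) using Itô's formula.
d(-3*sin(5*B_t/3)/5) = (5*sin(5*B_t/3)/6) dt + (-cos(5*B_t/3)) dB_t

Itô's formula for f(B_t) gives d f(B_t) = f'(B_t) dB_t + (1/2) f''(B_t) dt. Compute derivatives of f(x) = -3*sin(5*x/3)/5:
  f'(x)  = -cos(5*x/3)
  f''(x) = 5*sin(5*x/3)/3
Substitute x = B_t and multiply the f'' term by 1/2:
  drift     = (1/2) * (5*sin(5*x/3)/3) evaluated at B_t = 5*sin(5*B_t/3)/6
  diffusion = (-cos(5*x/3)) evaluated at B_t = -cos(5*B_t/3)
Therefore d(-3*sin(5*B_t/3)/5) = (5*sin(5*B_t/3)/6) dt + (-cos(5*B_t/3)) dB_t.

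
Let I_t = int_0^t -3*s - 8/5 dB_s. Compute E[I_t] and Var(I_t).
E[I_t] = 0; Var(I_t) = t*(75*t^2 + 120*t + 64)/25

The Itô integral of a deterministic integrand f(s) has mean 0 because each increment f(s) * (B_{s+ds} - B_s) has mean 0. By the Itô isometry:
  Var( int_0^t f(s) dB_s ) = E[ (int_0^t f(s) dB_s)^2 ] = int_0^t f(s)^2 ds.
Here f(s) = -3*s - 8/5, so f(s)^2 = (15*s + 8)^2/25. Integrate:
  int_0^t ((15*s + 8)^2/25) ds = t*(75*t^2 + 120*t + 64)/25.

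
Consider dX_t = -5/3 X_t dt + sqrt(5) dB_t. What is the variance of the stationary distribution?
lim Var(X_t) = 3/2

The OU SDE dX = -theta X dt + sigma dB admits the integrating factor exp(theta t): d(exp(theta t) X_t) = sigma exp(theta t) dB_t. Integrating from 0 to t gives X_t = x_0 * exp(-theta t) + sigma * int_0^t exp(-theta (t-s)) dB_s for any initial x_0. The Itô integral has variance (by the Itô isometry) sigma^2 * int_0^t exp(-2 theta (t - s)) ds = sigma^2 * (1 - exp(-2 theta t)) / (2 theta), independent of x_0.
With theta = 5/3, sigma = sqrt(5):
  Var(X_t) = (sqrt(5))^2 * (1 - exp(-2*5/3 t)) / (2 * 5/3) = 3/2 - 3*exp(-10*t/3)/2.
As t -> infinity, exp(-2*5/3 t) -> 0, so the stationary variance is sigma^2 / (2 theta) = 3/2.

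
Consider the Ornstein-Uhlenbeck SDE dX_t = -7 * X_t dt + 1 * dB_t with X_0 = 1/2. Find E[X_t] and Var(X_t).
E[X_t] = exp(-7*t)/2; Var(X_t) = 1/14 - exp(-14*t)/14

The OU SDE dX = -theta X dt + sigma dB admits the integrating factor exp(theta t): d(exp(theta t) X_t) = sigma exp(theta t) dB_t. Integrating from 0 to t:
  X_t = x_0 * exp(-theta t) + sigma * int_0^t exp(-theta (t-s)) dB_s.
The Itô integral has mean 0 and (by the Itô isometry) variance sigma^2 * int_0^t exp(-2 theta (t - s)) ds = sigma^2 * (1 - exp(-2 theta t)) / (2 theta).
With theta = 7, sigma = 1, x_0 = 1/2:
  E[X_t] = 1/2 * exp(-7 t) = exp(-7*t)/2
  Var(X_t) = (1)^2 * (1 - exp(-2*7 t)) / (2 * 7) = 1/14 - exp(-14*t)/14.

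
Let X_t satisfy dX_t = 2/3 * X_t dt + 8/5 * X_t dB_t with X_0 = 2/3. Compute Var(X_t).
Var(X_t) = 4*(exp(64*t/25) - 1)*exp(4*t/3)/9

For GBM dX = mu X dt + sigma X dB with X_0 = x_0, apply Itô to Y = log X: dY = (mu - sigma^2/2) dt + sigma dB, so Y_t = log(x_0) + (mu - sigma^2/2) t + sigma B_t and hence X_t = x_0 * exp((mu - sigma^2/2) t + sigma B_t).
With mu = 2/3, sigma = 8/5, x_0 = 2/3, this gives:
  X_t = 2/3 * exp((-46/75) * t + (8/5) * B_t).
Since sigma*B_t ~ Normal(0, sigma^2 t), E[exp(sigma*B_t)] = exp(sigma^2 t / 2); so E[X_t] = x_0 * exp((mu - sigma^2/2) t) * exp(sigma^2 t / 2) = x_0 * exp(mu t) = 2*exp(2*t/3)/3.
Var(X_t) = E[X_t^2] - (E[X_t])^2 = x_0^2 * exp(2 mu t) * (exp(sigma^2 t) - 1) = 4*(exp(64*t/25) - 1)*exp(4*t/3)/9.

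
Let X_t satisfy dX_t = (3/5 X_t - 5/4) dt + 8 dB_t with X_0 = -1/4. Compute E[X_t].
E[X_t] = 25/12 - 7*exp(3*t/5)/3

Taking expectations and using E[dB_t] = 0, the mean m(t) = E[X_t] satisfies the ODE m'(t) = a m(t) + b with m(0) = x_0. With a = 3/5, b = -5/4, x_0 = -1/4, the solution is
  m(t) = x_0 * exp(a t) + (b/a) * (exp(a t) - 1)
       = (-1/4) * exp((3/5) t) + ((-5/4)/(3/5)) * (exp((3/5) t) - 1)
       = 25/12 - 7*exp(3*t/5)/3.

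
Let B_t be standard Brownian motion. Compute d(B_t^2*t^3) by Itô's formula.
d(B_t^2*t^3) = (t^2*(3*B_t^2 + t)) dt + (2*B_t*t^3) dB_t

Itô's formula for f(t, x): d f(t, B_t) = (f_t + (1/2) f_xx) dt + f_x dB_t. Compute partials of f(t, x) = t^3*x^2:
  f_t(t,x)  = 3*t^2*x^2
  f_x(t,x)  = 2*t^3*x
  f_xx(t,x) = 2*t^3
Assemble drift = f_t + (1/2) f_xx = t^2*(t + 3*x^2) and diffusion = f_x = 2*t^3*x. Substituting x = B_t:
  d(B_t^2*t^3) = (t^2*(3*B_t^2 + t)) dt + (2*B_t*t^3) dB_t.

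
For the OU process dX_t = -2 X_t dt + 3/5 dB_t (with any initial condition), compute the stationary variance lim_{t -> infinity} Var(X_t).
lim Var(X_t) = 9/100

The OU SDE dX = -theta X dt + sigma dB admits the integrating factor exp(theta t): d(exp(theta t) X_t) = sigma exp(theta t) dB_t. Integrating from 0 to t gives X_t = x_0 * exp(-theta t) + sigma * int_0^t exp(-theta (t-s)) dB_s for any initial x_0. The Itô integral has variance (by the Itô isometry) sigma^2 * int_0^t exp(-2 theta (t - s)) ds = sigma^2 * (1 - exp(-2 theta t)) / (2 theta), independent of x_0.
With theta = 2, sigma = 3/5:
  Var(X_t) = (3/5)^2 * (1 - exp(-2*2 t)) / (2 * 2) = 9/100 - 9*exp(-4*t)/100.
As t -> infinity, exp(-2*2 t) -> 0, so the stationary variance is sigma^2 / (2 theta) = 9/100.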